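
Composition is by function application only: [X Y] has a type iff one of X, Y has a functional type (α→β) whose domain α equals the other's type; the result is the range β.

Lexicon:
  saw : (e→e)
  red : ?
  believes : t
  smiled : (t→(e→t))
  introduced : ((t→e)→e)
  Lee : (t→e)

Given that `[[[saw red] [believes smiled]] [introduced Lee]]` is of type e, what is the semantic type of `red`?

[[[saw red] [believes smiled]] [introduced Lee]] is required to be e. [introduced Lee] : e cannot yield e as functor, so [[saw red] [believes smiled]] : (e→e).
[[saw red] [believes smiled]] is required to be (e→e). [believes smiled] : (e→t) cannot yield (e→e) as functor, so [saw red] : ((e→t)→(e→e)).
[saw red] is required to be ((e→t)→(e→e)). saw : (e→e) cannot yield ((e→t)→(e→e)) as functor, so red : ((e→e)→((e→t)→(e→e))).

((e→e)→((e→t)→(e→e)))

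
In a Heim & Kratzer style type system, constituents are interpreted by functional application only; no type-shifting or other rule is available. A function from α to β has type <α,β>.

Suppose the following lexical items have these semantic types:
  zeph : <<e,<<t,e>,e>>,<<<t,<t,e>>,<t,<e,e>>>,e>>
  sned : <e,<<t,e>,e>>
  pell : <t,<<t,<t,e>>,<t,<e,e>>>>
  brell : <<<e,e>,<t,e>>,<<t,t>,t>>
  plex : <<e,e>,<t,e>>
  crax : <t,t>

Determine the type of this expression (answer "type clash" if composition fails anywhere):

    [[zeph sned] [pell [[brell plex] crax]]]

e

[zeph sned] — zeph of type <<e,<<t,e>,e>>,<<<t,<t,e>>,<t,<e,e>>>,e>> combines with sned of type <e,<<t,e>,e>>: type <<<t,<t,e>>,<t,<e,e>>>,e>.
[brell plex] — brell of type <<<e,e>,<t,e>>,<<t,t>,t>> combines with plex of type <<e,e>,<t,e>>: type <<t,t>,t>.
[[brell plex] crax] — [brell plex] of type <<t,t>,t> combines with crax of type <t,t>: type t.
[pell [[brell plex] crax]] — pell of type <t,<<t,<t,e>>,<t,<e,e>>>> combines with [[brell plex] crax] of type t: type <<t,<t,e>>,<t,<e,e>>>.
[[zeph sned] [pell [[brell plex] crax]]] — [zeph sned] of type <<<t,<t,e>>,<t,<e,e>>>,e> combines with [pell [[brell plex] crax]] of type <<t,<t,e>>,<t,<e,e>>>: type e.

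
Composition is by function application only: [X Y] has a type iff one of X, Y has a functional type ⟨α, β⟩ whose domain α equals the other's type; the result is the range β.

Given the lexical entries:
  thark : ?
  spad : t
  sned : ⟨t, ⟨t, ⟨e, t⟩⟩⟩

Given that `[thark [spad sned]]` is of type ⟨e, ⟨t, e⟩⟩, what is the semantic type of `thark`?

At [thark [spad sned]] (required: ⟨e, ⟨t, e⟩⟩): [spad sned] is ⟨t, ⟨e, t⟩⟩, which is not a function with range ⟨e, ⟨t, e⟩⟩; hence thark is the functor — type ⟨⟨t, ⟨e, t⟩⟩, ⟨e, ⟨t, e⟩⟩⟩.

⟨⟨t, ⟨e, t⟩⟩, ⟨e, ⟨t, e⟩⟩⟩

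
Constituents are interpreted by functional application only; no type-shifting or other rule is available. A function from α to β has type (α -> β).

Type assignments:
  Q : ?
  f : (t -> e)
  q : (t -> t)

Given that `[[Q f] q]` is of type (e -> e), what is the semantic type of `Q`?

[[Q f] q] is required to be (e -> e). q : (t -> t) cannot yield (e -> e) as functor, so [Q f] : ((t -> t) -> (e -> e)).
[Q f] is required to be ((t -> t) -> (e -> e)). f : (t -> e) cannot yield ((t -> t) -> (e -> e)) as functor, so Q : ((t -> e) -> ((t -> t) -> (e -> e))).

((t -> e) -> ((t -> t) -> (e -> e)))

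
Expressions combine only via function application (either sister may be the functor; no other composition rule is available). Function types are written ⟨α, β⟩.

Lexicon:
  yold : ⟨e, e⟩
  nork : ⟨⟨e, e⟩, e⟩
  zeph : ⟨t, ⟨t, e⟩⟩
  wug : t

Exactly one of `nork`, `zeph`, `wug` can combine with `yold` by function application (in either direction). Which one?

nork — combines: nork : ⟨⟨e, e⟩, e⟩ takes yold : ⟨e, e⟩ as argument, giving e.
zeph : ⟨t, ⟨t, e⟩⟩ — yold needs e; zeph needs t; neither fits.
wug : t — yold needs e; wug needs nothing (atomic); neither fits.

nork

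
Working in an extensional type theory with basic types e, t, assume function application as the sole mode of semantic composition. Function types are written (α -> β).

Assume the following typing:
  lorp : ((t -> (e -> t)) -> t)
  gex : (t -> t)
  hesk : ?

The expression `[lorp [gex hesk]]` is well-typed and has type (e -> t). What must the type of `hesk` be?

((t -> t) -> (((t -> (e -> t)) -> t) -> (e -> t)))

[lorp [gex hesk]] is required to be (e -> t). lorp : ((t -> (e -> t)) -> t) cannot yield (e -> t) as functor, so [gex hesk] : (((t -> (e -> t)) -> t) -> (e -> t)).
[gex hesk] is required to be (((t -> (e -> t)) -> t) -> (e -> t)). gex : (t -> t) cannot yield (((t -> (e -> t)) -> t) -> (e -> t)) as functor, so hesk : ((t -> t) -> (((t -> (e -> t)) -> t) -> (e -> t))).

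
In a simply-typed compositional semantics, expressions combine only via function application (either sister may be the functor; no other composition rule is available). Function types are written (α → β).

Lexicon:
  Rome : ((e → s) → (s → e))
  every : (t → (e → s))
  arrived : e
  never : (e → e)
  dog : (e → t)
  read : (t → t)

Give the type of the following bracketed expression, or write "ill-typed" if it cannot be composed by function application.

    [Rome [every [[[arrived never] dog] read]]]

(s → e)

[arrived never]: functor never : (e → e), argument arrived : e; result e.
[[arrived never] dog]: functor dog : (e → t), argument [arrived never] : e; result t.
[[[arrived never] dog] read]: functor read : (t → t), argument [[arrived never] dog] : t; result t.
[every [[[arrived never] dog] read]]: functor every : (t → (e → s)), argument [[[arrived never] dog] read] : t; result (e → s).
[Rome [every [[[arrived never] dog] read]]]: functor Rome : ((e → s) → (s → e)), argument [every [[[arrived never] dog] read]] : (e → s); result (s → e).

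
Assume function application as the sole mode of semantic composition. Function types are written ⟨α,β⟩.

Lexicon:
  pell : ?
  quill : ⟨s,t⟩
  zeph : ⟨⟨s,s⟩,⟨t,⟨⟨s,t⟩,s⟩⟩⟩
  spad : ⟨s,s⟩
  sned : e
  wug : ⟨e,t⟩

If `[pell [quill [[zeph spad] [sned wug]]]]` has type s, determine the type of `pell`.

[pell [quill [[zeph spad] [sned wug]]]] is required to be s. [quill [[zeph spad] [sned wug]]] : s cannot yield s as functor, so pell : ⟨s,s⟩.

⟨s,s⟩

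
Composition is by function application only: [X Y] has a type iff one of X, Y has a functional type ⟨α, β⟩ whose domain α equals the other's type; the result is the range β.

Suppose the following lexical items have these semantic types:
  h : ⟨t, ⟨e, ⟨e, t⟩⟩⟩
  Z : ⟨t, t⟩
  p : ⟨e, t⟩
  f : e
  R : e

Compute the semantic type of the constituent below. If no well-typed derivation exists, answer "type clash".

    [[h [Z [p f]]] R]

⟨e, t⟩

At [p f], p : ⟨e, t⟩ takes f : e, giving t.
At [Z [p f]], Z : ⟨t, t⟩ takes [p f] : t, giving t.
At [h [Z [p f]]], h : ⟨t, ⟨e, ⟨e, t⟩⟩⟩ takes [Z [p f]] : t, giving ⟨e, ⟨e, t⟩⟩.
At [[h [Z [p f]]] R], [h [Z [p f]]] : ⟨e, ⟨e, t⟩⟩ takes R : e, giving ⟨e, t⟩.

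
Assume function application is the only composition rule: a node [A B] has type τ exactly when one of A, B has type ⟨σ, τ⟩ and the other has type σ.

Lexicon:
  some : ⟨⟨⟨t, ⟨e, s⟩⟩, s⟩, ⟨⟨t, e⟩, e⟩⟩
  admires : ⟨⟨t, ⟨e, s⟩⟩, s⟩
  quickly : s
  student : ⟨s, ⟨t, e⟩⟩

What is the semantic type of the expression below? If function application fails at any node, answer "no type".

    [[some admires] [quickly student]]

e

At [some admires], some : ⟨⟨⟨t, ⟨e, s⟩⟩, s⟩, ⟨⟨t, e⟩, e⟩⟩ takes admires : ⟨⟨t, ⟨e, s⟩⟩, s⟩, giving ⟨⟨t, e⟩, e⟩.
At [quickly student], student : ⟨s, ⟨t, e⟩⟩ takes quickly : s, giving ⟨t, e⟩.
At [[some admires] [quickly student]], [some admires] : ⟨⟨t, e⟩, e⟩ takes [quickly student] : ⟨t, e⟩, giving e.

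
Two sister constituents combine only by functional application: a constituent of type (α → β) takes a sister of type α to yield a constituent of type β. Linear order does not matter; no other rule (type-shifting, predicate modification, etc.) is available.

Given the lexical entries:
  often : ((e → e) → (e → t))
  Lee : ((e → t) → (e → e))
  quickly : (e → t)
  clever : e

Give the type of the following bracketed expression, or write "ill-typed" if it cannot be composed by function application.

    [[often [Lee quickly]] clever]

[Lee quickly]: Lee is ((e → t) → (e → e)), quickly is (e → t); result (e → e).
[often [Lee quickly]]: often is ((e → e) → (e → t)), [Lee quickly] is (e → e); result (e → t).
[[often [Lee quickly]] clever]: [often [Lee quickly]] is (e → t), clever is e; result t.

t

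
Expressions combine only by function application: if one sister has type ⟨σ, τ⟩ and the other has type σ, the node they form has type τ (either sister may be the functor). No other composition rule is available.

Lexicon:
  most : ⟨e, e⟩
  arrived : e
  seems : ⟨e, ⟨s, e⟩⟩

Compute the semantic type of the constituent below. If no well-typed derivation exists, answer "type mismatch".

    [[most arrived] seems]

⟨s, e⟩

[most arrived]: most is ⟨e, e⟩, arrived is e; result e.
[[most arrived] seems]: seems is ⟨e, ⟨s, e⟩⟩, [most arrived] is e; result ⟨s, e⟩.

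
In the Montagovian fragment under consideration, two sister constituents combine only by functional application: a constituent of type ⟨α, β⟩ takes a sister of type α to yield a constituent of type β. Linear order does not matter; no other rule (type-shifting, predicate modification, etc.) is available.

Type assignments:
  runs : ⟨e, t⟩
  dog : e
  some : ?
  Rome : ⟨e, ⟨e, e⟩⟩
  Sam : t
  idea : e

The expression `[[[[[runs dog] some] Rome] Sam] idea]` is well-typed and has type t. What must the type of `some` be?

At [[[[[runs dog] some] Rome] Sam] idea] (required: t): idea is e, which is not a function with range t; hence [[[[runs dog] some] Rome] Sam] is the functor — type ⟨e, t⟩.
At [[[[runs dog] some] Rome] Sam] (required: ⟨e, t⟩): Sam is t, which is not a function with range ⟨e, t⟩; hence [[[runs dog] some] Rome] is the functor — type ⟨t, ⟨e, t⟩⟩.
At [[[runs dog] some] Rome] (required: ⟨t, ⟨e, t⟩⟩): Rome is ⟨e, ⟨e, e⟩⟩, which is not a function with range ⟨t, ⟨e, t⟩⟩; hence [[runs dog] some] is the functor — type ⟨⟨e, ⟨e, e⟩⟩, ⟨t, ⟨e, t⟩⟩⟩.
At [[runs dog] some] (required: ⟨⟨e, ⟨e, e⟩⟩, ⟨t, ⟨e, t⟩⟩⟩): [runs dog] is t, which is not a function with range ⟨⟨e, ⟨e, e⟩⟩, ⟨t, ⟨e, t⟩⟩⟩; hence some is the functor — type ⟨t, ⟨⟨e, ⟨e, e⟩⟩, ⟨t, ⟨e, t⟩⟩⟩⟩.

⟨t, ⟨⟨e, ⟨e, e⟩⟩, ⟨t, ⟨e, t⟩⟩⟩⟩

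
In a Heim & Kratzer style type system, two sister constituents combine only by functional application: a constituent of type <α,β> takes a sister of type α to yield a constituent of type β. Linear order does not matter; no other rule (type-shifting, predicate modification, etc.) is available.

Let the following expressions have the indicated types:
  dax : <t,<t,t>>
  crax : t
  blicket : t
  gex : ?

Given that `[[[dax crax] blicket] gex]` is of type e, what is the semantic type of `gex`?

<t,e>

[[[dax crax] blicket] gex] is required to be e. [[dax crax] blicket] : t cannot yield e as functor, so gex : <t,e>.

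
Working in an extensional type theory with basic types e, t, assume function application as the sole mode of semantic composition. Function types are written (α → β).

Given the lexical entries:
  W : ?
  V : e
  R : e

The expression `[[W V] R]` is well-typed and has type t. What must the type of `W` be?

For [[W V] R] to have type t with R of type e, [W V] must be the function: [W V] : (e → t).
For [W V] to have type (e → t) with V of type e, W must be the function: W : (e → (e → t)).

(e → (e → t))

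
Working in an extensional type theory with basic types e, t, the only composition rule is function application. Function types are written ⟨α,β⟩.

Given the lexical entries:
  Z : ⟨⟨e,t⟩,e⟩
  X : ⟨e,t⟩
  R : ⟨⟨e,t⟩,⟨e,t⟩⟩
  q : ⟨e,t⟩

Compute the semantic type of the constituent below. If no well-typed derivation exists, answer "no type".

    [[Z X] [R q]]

t

[Z X]: Z is ⟨⟨e,t⟩,e⟩, X is ⟨e,t⟩; result e.
[R q]: R is ⟨⟨e,t⟩,⟨e,t⟩⟩, q is ⟨e,t⟩; result ⟨e,t⟩.
[[Z X] [R q]]: [R q] is ⟨e,t⟩, [Z X] is e; result t.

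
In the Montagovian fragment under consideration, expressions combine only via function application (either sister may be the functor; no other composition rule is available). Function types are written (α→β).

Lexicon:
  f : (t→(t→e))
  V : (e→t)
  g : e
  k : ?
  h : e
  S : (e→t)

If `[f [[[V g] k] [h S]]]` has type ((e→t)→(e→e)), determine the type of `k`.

(t→(t→((t→(t→e))→((e→t)→(e→e)))))

For [f [[[V g] k] [h S]]] to have type ((e→t)→(e→e)) with f of type (t→(t→e)), [[[V g] k] [h S]] must be the function: [[[V g] k] [h S]] : ((t→(t→e))→((e→t)→(e→e))).
For [[[V g] k] [h S]] to have type ((t→(t→e))→((e→t)→(e→e))) with [h S] of type t, [[V g] k] must be the function: [[V g] k] : (t→((t→(t→e))→((e→t)→(e→e)))).
For [[V g] k] to have type (t→((t→(t→e))→((e→t)→(e→e)))) with [V g] of type t, k must be the function: k : (t→(t→((t→(t→e))→((e→t)→(e→e))))).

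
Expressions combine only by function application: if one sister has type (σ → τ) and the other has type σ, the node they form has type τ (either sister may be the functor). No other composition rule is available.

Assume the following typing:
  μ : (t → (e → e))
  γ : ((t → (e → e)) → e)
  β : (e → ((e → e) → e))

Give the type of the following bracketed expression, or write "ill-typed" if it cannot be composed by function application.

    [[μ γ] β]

((e → e) → e)

[μ γ]: ((t → (e → e)) → e) applied to (t → (e → e)) yields e.
[[μ γ] β]: (e → ((e → e) → e)) applied to e yields ((e → e) → e).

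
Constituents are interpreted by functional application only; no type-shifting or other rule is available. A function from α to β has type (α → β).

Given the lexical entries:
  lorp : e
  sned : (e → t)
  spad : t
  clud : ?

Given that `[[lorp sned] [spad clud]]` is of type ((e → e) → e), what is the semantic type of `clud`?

At [[lorp sned] [spad clud]] (required: ((e → e) → e)): [lorp sned] is t, which is not a function with range ((e → e) → e); hence [spad clud] is the functor — type (t → ((e → e) → e)).
At [spad clud] (required: (t → ((e → e) → e))): spad is t, which is not a function with range (t → ((e → e) → e)); hence clud is the functor — type (t → (t → ((e → e) → e))).

(t → (t → ((e → e) → e)))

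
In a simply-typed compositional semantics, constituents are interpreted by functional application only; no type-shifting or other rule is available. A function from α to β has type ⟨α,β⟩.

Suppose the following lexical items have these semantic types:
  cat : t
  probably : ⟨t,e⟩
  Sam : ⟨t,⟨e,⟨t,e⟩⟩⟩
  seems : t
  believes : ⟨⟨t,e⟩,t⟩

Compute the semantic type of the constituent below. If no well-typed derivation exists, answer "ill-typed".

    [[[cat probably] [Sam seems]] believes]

At [cat probably], probably : ⟨t,e⟩ takes cat : t, giving e.
At [Sam seems], Sam : ⟨t,⟨e,⟨t,e⟩⟩⟩ takes seems : t, giving ⟨e,⟨t,e⟩⟩.
At [[cat probably] [Sam seems]], [Sam seems] : ⟨e,⟨t,e⟩⟩ takes [cat probably] : e, giving ⟨t,e⟩.
At [[[cat probably] [Sam seems]] believes], believes : ⟨⟨t,e⟩,t⟩ takes [[cat probably] [Sam seems]] : ⟨t,e⟩, giving t.

t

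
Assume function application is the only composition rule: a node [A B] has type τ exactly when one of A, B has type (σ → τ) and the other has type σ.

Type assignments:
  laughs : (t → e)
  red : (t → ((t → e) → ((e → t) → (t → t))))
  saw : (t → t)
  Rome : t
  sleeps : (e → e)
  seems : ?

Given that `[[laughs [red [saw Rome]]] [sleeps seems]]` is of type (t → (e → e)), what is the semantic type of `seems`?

((e → e) → (((e → t) → (t → t)) → (t → (e → e))))

[[laughs [red [saw Rome]]] [sleeps seems]] must have type (t → (e → e)). The sister [laughs [red [saw Rome]]] has type ((e → t) → (t → t)); that is not a function onto (t → (e → e)), so [sleeps seems] must be the functor, of type (((e → t) → (t → t)) → (t → (e → e))).
[sleeps seems] must have type (((e → t) → (t → t)) → (t → (e → e))). The sister sleeps has type (e → e); that is not a function onto (((e → t) → (t → t)) → (t → (e → e))), so seems must be the functor, of type ((e → e) → (((e → t) → (t → t)) → (t → (e → e)))).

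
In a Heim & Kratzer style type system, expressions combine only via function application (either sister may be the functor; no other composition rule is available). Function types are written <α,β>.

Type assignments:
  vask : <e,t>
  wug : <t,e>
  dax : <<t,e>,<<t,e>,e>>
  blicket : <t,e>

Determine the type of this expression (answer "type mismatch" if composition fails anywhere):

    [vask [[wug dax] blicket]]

[wug dax]: functor dax : <<t,e>,<<t,e>,e>>, argument wug : <t,e>; result <<t,e>,e>.
[[wug dax] blicket]: functor [wug dax] : <<t,e>,e>, argument blicket : <t,e>; result e.
[vask [[wug dax] blicket]]: functor vask : <e,t>, argument [[wug dax] blicket] : e; result t.

t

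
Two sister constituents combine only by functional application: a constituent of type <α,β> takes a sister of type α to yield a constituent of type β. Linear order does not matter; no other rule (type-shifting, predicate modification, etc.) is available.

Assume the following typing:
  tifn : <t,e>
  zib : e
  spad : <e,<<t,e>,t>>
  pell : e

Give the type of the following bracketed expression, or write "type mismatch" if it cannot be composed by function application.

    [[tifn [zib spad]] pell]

[zib spad]: <e,<<t,e>,t>> applied to e yields <<t,e>,t>.
[tifn [zib spad]]: <<t,e>,t> applied to <t,e> yields t.
[[tifn [zib spad]] pell]: t and e cannot combine by function application — type clash.

type mismatch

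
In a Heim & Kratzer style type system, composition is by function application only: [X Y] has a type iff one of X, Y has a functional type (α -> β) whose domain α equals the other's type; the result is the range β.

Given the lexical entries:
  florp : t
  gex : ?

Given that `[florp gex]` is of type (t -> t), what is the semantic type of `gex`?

For [florp gex] to have type (t -> t) with florp of type t, gex must be the function: gex : (t -> (t -> t)).

(t -> (t -> t))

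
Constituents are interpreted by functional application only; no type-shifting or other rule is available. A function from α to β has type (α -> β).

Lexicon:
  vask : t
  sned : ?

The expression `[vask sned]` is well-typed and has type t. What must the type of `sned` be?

At [vask sned] (required: t): vask is t, which is not a function with range t; hence sned is the functor — type (t -> t).

(t -> t)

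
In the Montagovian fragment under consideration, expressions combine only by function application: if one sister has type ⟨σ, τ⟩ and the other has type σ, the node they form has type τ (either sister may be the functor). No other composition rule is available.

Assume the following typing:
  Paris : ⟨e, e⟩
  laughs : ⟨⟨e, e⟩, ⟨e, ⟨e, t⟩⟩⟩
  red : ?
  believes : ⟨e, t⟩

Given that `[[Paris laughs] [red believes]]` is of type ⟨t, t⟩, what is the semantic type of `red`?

For [[Paris laughs] [red believes]] to have type ⟨t, t⟩ with [Paris laughs] of type ⟨e, ⟨e, t⟩⟩, [red believes] must be the function: [red believes] : ⟨⟨e, ⟨e, t⟩⟩, ⟨t, t⟩⟩.
For [red believes] to have type ⟨⟨e, ⟨e, t⟩⟩, ⟨t, t⟩⟩ with believes of type ⟨e, t⟩, red must be the function: red : ⟨⟨e, t⟩, ⟨⟨e, ⟨e, t⟩⟩, ⟨t, t⟩⟩⟩.

⟨⟨e, t⟩, ⟨⟨e, ⟨e, t⟩⟩, ⟨t, t⟩⟩⟩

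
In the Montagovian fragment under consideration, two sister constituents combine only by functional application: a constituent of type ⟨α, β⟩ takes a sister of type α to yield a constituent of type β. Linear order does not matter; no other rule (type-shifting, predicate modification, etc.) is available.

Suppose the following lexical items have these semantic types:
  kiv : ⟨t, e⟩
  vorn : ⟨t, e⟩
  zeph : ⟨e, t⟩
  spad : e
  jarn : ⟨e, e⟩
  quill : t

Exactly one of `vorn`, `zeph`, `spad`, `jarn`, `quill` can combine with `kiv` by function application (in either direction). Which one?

quill

vorn : ⟨t, e⟩ — neither side's domain matches the other.
zeph : ⟨e, t⟩ — neither side's domain matches the other.
spad : e — neither side's domain matches the other.
jarn : ⟨e, e⟩ — neither side's domain matches the other.
quill — combines: kiv : ⟨t, e⟩ takes quill : t as argument, giving e.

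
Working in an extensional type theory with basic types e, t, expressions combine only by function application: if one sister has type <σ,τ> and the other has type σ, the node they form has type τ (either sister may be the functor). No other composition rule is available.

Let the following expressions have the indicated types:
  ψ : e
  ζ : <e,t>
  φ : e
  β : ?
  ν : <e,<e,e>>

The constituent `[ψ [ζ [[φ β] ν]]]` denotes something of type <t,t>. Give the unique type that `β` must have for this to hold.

At [ψ [ζ [[φ β] ν]]] (required: <t,t>): ψ is e, which is not a function with range <t,t>; hence [ζ [[φ β] ν]] is the functor — type <e,<t,t>>.
At [ζ [[φ β] ν]] (required: <e,<t,t>>): ζ is <e,t>, which is not a function with range <e,<t,t>>; hence [[φ β] ν] is the functor — type <<e,t>,<e,<t,t>>>.
At [[φ β] ν] (required: <<e,t>,<e,<t,t>>>): ν is <e,<e,e>>, which is not a function with range <<e,t>,<e,<t,t>>>; hence [φ β] is the functor — type <<e,<e,e>>,<<e,t>,<e,<t,t>>>>.
At [φ β] (required: <<e,<e,e>>,<<e,t>,<e,<t,t>>>>): φ is e, which is not a function with range <<e,<e,e>>,<<e,t>,<e,<t,t>>>>; hence β is the functor — type <e,<<e,<e,e>>,<<e,t>,<e,<t,t>>>>>.

<e,<<e,<e,e>>,<<e,t>,<e,<t,t>>>>>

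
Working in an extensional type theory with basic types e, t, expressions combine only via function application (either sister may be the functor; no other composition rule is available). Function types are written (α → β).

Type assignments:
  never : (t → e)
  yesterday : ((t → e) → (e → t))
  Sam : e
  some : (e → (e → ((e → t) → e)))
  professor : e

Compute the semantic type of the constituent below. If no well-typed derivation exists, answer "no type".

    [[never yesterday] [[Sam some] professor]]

e

[never yesterday]: ((t → e) → (e → t)) applied to (t → e) yields (e → t).
[Sam some]: (e → (e → ((e → t) → e))) applied to e yields (e → ((e → t) → e)).
[[Sam some] professor]: (e → ((e → t) → e)) applied to e yields ((e → t) → e).
[[never yesterday] [[Sam some] professor]]: ((e → t) → e) applied to (e → t) yields e.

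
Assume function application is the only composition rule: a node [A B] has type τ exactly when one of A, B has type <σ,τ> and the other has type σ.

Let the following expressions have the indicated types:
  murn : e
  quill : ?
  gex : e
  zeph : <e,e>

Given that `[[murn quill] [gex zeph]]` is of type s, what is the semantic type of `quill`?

<e,<e,s>>

For [[murn quill] [gex zeph]] to have type s with [gex zeph] of type e, [murn quill] must be the function: [murn quill] : <e,s>.
For [murn quill] to have type <e,s> with murn of type e, quill must be the function: quill : <e,<e,s>>.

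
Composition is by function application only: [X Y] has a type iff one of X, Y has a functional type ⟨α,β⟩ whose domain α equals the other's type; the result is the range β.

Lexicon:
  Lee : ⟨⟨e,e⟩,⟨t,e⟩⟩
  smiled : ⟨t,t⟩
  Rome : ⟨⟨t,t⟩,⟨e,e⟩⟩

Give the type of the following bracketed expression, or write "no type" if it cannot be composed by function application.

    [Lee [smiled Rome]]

⟨t,e⟩

[smiled Rome]: Rome is ⟨⟨t,t⟩,⟨e,e⟩⟩, smiled is ⟨t,t⟩; result ⟨e,e⟩.
[Lee [smiled Rome]]: Lee is ⟨⟨e,e⟩,⟨t,e⟩⟩, [smiled Rome] is ⟨e,e⟩; result ⟨t,e⟩.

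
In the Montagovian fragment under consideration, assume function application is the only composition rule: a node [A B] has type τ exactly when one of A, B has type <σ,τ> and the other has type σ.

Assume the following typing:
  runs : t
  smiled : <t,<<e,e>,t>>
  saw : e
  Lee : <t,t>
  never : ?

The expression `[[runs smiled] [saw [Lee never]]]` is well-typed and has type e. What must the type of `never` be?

[[runs smiled] [saw [Lee never]]] must have type e. The sister [runs smiled] has type <<e,e>,t>; that is not a function onto e, so [saw [Lee never]] must be the functor, of type <<<e,e>,t>,e>.
[saw [Lee never]] must have type <<<e,e>,t>,e>. The sister saw has type e; that is not a function onto <<<e,e>,t>,e>, so [Lee never] must be the functor, of type <e,<<<e,e>,t>,e>>.
[Lee never] must have type <e,<<<e,e>,t>,e>>. The sister Lee has type <t,t>; that is not a function onto <e,<<<e,e>,t>,e>>, so never must be the functor, of type <<t,t>,<e,<<<e,e>,t>,e>>>.

<<t,t>,<e,<<<e,e>,t>,e>>>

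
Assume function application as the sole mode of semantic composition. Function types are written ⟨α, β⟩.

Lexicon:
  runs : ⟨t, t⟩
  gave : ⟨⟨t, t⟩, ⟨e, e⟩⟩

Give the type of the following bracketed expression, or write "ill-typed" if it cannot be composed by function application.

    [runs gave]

⟨e, e⟩

[runs gave] — gave of type ⟨⟨t, t⟩, ⟨e, e⟩⟩ combines with runs of type ⟨t, t⟩: type ⟨e, e⟩.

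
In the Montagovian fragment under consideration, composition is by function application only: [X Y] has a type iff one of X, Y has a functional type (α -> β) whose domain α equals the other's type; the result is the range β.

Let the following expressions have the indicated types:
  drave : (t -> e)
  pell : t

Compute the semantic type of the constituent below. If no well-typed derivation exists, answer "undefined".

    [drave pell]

[drave pell]: (t -> e) applied to t yields e.

e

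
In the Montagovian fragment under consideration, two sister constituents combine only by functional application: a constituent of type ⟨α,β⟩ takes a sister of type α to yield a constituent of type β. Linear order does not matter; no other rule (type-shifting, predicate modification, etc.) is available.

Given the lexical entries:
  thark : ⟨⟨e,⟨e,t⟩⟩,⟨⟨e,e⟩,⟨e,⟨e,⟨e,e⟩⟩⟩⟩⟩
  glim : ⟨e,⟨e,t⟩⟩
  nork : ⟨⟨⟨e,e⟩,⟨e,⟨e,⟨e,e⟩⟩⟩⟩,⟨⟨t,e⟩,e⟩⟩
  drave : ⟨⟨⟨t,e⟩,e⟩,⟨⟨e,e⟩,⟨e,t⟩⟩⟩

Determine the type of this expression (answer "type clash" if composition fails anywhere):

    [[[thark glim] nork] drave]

At [thark glim], thark : ⟨⟨e,⟨e,t⟩⟩,⟨⟨e,e⟩,⟨e,⟨e,⟨e,e⟩⟩⟩⟩⟩ takes glim : ⟨e,⟨e,t⟩⟩, giving ⟨⟨e,e⟩,⟨e,⟨e,⟨e,e⟩⟩⟩⟩.
At [[thark glim] nork], nork : ⟨⟨⟨e,e⟩,⟨e,⟨e,⟨e,e⟩⟩⟩⟩,⟨⟨t,e⟩,e⟩⟩ takes [thark glim] : ⟨⟨e,e⟩,⟨e,⟨e,⟨e,e⟩⟩⟩⟩, giving ⟨⟨t,e⟩,e⟩.
At [[[thark glim] nork] drave], drave : ⟨⟨⟨t,e⟩,e⟩,⟨⟨e,e⟩,⟨e,t⟩⟩⟩ takes [[thark glim] nork] : ⟨⟨t,e⟩,e⟩, giving ⟨⟨e,e⟩,⟨e,t⟩⟩.

⟨⟨e,e⟩,⟨e,t⟩⟩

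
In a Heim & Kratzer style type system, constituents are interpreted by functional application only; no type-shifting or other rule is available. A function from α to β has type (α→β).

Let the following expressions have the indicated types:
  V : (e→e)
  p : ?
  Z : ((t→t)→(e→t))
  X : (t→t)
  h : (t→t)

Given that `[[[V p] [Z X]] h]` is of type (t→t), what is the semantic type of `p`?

((e→e)→((e→t)→((t→t)→(t→t))))

[[[V p] [Z X]] h] is required to be (t→t). h : (t→t) cannot yield (t→t) as functor, so [[V p] [Z X]] : ((t→t)→(t→t)).
[[V p] [Z X]] is required to be ((t→t)→(t→t)). [Z X] : (e→t) cannot yield ((t→t)→(t→t)) as functor, so [V p] : ((e→t)→((t→t)→(t→t))).
[V p] is required to be ((e→t)→((t→t)→(t→t))). V : (e→e) cannot yield ((e→t)→((t→t)→(t→t))) as functor, so p : ((e→e)→((e→t)→((t→t)→(t→t)))).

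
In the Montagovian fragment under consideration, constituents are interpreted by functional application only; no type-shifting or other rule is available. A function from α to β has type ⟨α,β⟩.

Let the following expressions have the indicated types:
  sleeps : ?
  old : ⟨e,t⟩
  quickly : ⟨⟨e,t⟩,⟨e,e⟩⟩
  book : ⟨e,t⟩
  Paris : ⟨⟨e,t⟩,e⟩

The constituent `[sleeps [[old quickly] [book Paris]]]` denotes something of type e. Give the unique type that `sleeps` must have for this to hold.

⟨e,e⟩

For [sleeps [[old quickly] [book Paris]]] to have type e with [[old quickly] [book Paris]] of type e, sleeps must be the function: sleeps : ⟨e,e⟩.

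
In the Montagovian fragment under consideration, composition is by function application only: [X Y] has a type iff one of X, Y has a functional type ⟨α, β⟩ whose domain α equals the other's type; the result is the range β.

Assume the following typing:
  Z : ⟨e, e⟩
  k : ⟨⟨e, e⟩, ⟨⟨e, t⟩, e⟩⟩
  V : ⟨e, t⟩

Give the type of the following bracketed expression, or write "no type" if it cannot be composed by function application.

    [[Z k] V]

[Z k]: k is ⟨⟨e, e⟩, ⟨⟨e, t⟩, e⟩⟩, Z is ⟨e, e⟩; result ⟨⟨e, t⟩, e⟩.
[[Z k] V]: [Z k] is ⟨⟨e, t⟩, e⟩, V is ⟨e, t⟩; result e.

e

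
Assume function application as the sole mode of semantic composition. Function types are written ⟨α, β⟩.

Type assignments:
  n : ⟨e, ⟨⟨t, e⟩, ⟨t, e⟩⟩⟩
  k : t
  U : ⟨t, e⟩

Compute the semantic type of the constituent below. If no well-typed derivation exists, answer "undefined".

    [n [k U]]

At [k U], U : ⟨t, e⟩ takes k : t, giving e.
At [n [k U]], n : ⟨e, ⟨⟨t, e⟩, ⟨t, e⟩⟩⟩ takes [k U] : e, giving ⟨⟨t, e⟩, ⟨t, e⟩⟩.

⟨⟨t, e⟩, ⟨t, e⟩⟩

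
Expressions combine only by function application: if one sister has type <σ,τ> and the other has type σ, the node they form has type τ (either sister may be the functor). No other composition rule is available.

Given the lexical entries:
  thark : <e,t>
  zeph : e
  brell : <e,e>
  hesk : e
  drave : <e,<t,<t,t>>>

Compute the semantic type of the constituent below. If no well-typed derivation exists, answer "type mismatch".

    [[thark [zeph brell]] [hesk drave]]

[zeph brell]: brell is <e,e>, zeph is e; result e.
[thark [zeph brell]]: thark is <e,t>, [zeph brell] is e; result t.
[hesk drave]: drave is <e,<t,<t,t>>>, hesk is e; result <t,<t,t>>.
[[thark [zeph brell]] [hesk drave]]: [hesk drave] is <t,<t,t>>, [thark [zeph brell]] is t; result <t,t>.

<t,t>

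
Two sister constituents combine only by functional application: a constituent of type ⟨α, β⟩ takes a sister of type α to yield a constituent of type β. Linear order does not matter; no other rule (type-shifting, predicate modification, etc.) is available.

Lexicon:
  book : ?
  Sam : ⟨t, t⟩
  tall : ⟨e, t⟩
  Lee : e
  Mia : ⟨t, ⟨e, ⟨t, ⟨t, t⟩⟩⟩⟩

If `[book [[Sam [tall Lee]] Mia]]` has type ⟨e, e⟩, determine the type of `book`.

At [book [[Sam [tall Lee]] Mia]] (required: ⟨e, e⟩): [[Sam [tall Lee]] Mia] is ⟨e, ⟨t, ⟨t, t⟩⟩⟩, which is not a function with range ⟨e, e⟩; hence book is the functor — type ⟨⟨e, ⟨t, ⟨t, t⟩⟩⟩, ⟨e, e⟩⟩.

⟨⟨e, ⟨t, ⟨t, t⟩⟩⟩, ⟨e, e⟩⟩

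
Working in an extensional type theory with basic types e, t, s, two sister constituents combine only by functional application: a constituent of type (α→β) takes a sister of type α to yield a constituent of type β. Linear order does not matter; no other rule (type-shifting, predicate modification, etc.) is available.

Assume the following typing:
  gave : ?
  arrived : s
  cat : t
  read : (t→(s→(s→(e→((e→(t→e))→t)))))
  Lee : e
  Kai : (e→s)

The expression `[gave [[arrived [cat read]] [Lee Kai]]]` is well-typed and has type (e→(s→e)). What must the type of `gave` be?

At [gave [[arrived [cat read]] [Lee Kai]]] (required: (e→(s→e))): [[arrived [cat read]] [Lee Kai]] is (e→((e→(t→e))→t)), which is not a function with range (e→(s→e)); hence gave is the functor — type ((e→((e→(t→e))→t))→(e→(s→e))).

((e→((e→(t→e))→t))→(e→(s→e)))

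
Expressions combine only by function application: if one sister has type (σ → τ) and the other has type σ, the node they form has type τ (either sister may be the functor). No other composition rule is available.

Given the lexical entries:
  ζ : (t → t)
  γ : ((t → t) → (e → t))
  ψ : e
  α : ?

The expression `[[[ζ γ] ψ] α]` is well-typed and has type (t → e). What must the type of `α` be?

(t → (t → e))

[[[ζ γ] ψ] α] is required to be (t → e). [[ζ γ] ψ] : t cannot yield (t → e) as functor, so α : (t → (t → e)).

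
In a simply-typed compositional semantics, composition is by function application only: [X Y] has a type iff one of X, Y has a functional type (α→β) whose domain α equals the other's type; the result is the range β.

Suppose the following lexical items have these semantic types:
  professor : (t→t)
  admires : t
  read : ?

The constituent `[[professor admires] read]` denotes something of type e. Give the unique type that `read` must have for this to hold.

For [[professor admires] read] to have type e with [professor admires] of type t, read must be the function: read : (t→e).

(t→e)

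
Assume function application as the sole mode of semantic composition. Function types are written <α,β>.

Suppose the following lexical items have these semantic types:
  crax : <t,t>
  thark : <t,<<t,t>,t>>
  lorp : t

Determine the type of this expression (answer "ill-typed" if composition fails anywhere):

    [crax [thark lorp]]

t

[thark lorp]: functor thark : <t,<<t,t>,t>>, argument lorp : t; result <<t,t>,t>.
[crax [thark lorp]]: functor [thark lorp] : <<t,t>,t>, argument crax : <t,t>; result t.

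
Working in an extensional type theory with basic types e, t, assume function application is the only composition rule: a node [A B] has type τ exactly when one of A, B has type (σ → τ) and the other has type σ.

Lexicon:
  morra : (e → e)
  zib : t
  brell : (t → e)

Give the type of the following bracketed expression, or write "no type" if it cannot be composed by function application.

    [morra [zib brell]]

e

[zib brell]: brell is (t → e), zib is t; result e.
[morra [zib brell]]: morra is (e → e), [zib brell] is e; result e.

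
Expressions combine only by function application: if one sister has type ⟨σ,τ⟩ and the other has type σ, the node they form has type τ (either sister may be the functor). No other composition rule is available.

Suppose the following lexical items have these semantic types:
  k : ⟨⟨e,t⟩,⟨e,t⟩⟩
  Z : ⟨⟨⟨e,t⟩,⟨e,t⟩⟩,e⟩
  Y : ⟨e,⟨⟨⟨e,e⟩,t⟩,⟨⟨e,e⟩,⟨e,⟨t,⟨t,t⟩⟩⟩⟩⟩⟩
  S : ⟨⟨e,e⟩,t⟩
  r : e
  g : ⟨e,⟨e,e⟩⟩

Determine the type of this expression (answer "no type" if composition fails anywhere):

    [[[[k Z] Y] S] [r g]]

[k Z]: functor Z : ⟨⟨⟨e,t⟩,⟨e,t⟩⟩,e⟩, argument k : ⟨⟨e,t⟩,⟨e,t⟩⟩; result e.
[[k Z] Y]: functor Y : ⟨e,⟨⟨⟨e,e⟩,t⟩,⟨⟨e,e⟩,⟨e,⟨t,⟨t,t⟩⟩⟩⟩⟩⟩, argument [k Z] : e; result ⟨⟨⟨e,e⟩,t⟩,⟨⟨e,e⟩,⟨e,⟨t,⟨t,t⟩⟩⟩⟩⟩.
[[[k Z] Y] S]: functor [[k Z] Y] : ⟨⟨⟨e,e⟩,t⟩,⟨⟨e,e⟩,⟨e,⟨t,⟨t,t⟩⟩⟩⟩⟩, argument S : ⟨⟨e,e⟩,t⟩; result ⟨⟨e,e⟩,⟨e,⟨t,⟨t,t⟩⟩⟩⟩.
[r g]: functor g : ⟨e,⟨e,e⟩⟩, argument r : e; result ⟨e,e⟩.
[[[[k Z] Y] S] [r g]]: functor [[[k Z] Y] S] : ⟨⟨e,e⟩,⟨e,⟨t,⟨t,t⟩⟩⟩⟩, argument [r g] : ⟨e,e⟩; result ⟨e,⟨t,⟨t,t⟩⟩⟩.

⟨e,⟨t,⟨t,t⟩⟩⟩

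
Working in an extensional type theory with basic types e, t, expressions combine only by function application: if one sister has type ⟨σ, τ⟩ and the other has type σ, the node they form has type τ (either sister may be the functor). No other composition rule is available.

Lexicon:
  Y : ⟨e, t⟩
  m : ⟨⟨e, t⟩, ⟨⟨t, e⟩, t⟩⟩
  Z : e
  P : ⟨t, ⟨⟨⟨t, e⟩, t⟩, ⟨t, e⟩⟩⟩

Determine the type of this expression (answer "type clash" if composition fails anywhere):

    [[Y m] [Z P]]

[Y m]: m is ⟨⟨e, t⟩, ⟨⟨t, e⟩, t⟩⟩, Y is ⟨e, t⟩; result ⟨⟨t, e⟩, t⟩.
[Z P]: e with ⟨t, ⟨⟨⟨t, e⟩, t⟩, ⟨t, e⟩⟩⟩ — neither is a function whose domain matches the other; composition fails here.

type clash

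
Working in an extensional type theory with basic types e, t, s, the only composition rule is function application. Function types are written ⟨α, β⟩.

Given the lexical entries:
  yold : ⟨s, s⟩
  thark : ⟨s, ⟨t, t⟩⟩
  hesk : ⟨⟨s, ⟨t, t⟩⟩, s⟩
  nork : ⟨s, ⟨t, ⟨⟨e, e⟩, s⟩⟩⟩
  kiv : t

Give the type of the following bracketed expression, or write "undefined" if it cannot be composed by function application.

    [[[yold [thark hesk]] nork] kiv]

⟨⟨e, e⟩, s⟩

[thark hesk]: functor hesk : ⟨⟨s, ⟨t, t⟩⟩, s⟩, argument thark : ⟨s, ⟨t, t⟩⟩; result s.
[yold [thark hesk]]: functor yold : ⟨s, s⟩, argument [thark hesk] : s; result s.
[[yold [thark hesk]] nork]: functor nork : ⟨s, ⟨t, ⟨⟨e, e⟩, s⟩⟩⟩, argument [yold [thark hesk]] : s; result ⟨t, ⟨⟨e, e⟩, s⟩⟩.
[[[yold [thark hesk]] nork] kiv]: functor [[yold [thark hesk]] nork] : ⟨t, ⟨⟨e, e⟩, s⟩⟩, argument kiv : t; result ⟨⟨e, e⟩, s⟩.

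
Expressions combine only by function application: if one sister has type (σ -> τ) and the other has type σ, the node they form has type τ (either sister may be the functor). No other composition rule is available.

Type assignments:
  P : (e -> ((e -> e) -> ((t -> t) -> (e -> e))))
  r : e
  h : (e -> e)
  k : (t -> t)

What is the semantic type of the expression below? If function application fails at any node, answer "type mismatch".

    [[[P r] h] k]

[P r]: (e -> ((e -> e) -> ((t -> t) -> (e -> e)))) applied to e yields ((e -> e) -> ((t -> t) -> (e -> e))).
[[P r] h]: ((e -> e) -> ((t -> t) -> (e -> e))) applied to (e -> e) yields ((t -> t) -> (e -> e)).
[[[P r] h] k]: ((t -> t) -> (e -> e)) applied to (t -> t) yields (e -> e).

(e -> e)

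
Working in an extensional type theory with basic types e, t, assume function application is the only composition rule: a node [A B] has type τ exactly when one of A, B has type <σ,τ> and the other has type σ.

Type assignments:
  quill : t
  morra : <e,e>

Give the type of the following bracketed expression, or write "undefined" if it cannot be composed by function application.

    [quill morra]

[quill morra]: t and <e,e> cannot combine by function application — type clash.

undefined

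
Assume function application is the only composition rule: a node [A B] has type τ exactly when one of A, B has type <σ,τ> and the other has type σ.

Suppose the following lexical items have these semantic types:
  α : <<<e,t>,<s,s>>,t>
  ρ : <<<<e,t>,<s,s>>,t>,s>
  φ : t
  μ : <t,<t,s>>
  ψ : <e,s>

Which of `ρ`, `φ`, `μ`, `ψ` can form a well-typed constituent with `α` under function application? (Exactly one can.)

ρ — combines: ρ : <<<<e,t>,<s,s>>,t>,s> takes α : <<<e,t>,<s,s>>,t> as argument, giving s.
φ : t — no; α wants <<e,t>,<s,s>>, and φ wants nothing (atomic).
μ : <t,<t,s>> — no; α wants <<e,t>,<s,s>>, and μ wants t.
ψ : <e,s> — no; α wants <<e,t>,<s,s>>, and ψ wants e.

ρ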